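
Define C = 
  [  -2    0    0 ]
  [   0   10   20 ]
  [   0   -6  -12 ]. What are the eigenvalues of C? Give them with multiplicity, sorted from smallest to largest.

-2, -2, 0

Characteristic polynomial: p(λ) = λ^3 + 4λ^2 + 4λ = λ(λ + 2)^2.
Roots (with multiplicity): -2, -2, 0.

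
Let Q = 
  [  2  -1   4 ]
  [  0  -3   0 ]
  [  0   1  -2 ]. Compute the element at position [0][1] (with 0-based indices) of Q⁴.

Characteristic polynomial: t^3 + 3t^2 - 4t - 12 = (t - 2)(t + 2)(t + 3), so the eigenvalues are -3, -2, 2.
t=2: eigenvector (1, 0, 0).
t=-3: eigenvector (1, 1, -1).
t=-2: eigenvector (-1, 0, 1).
P = [[1, 1, -1], [0, 1, 0], [0, -1, 1]], D = diag(2, -3, -2), P⁻¹ = [[1, 0, 1], [0, 1, 0], [0, 1, 1]].
Q⁴ = P·diag(16, 81, 16)·P⁻¹ = [[16, 65, 0], [0, 81, 0], [0, -65, 16]].
The requested entry is 65.

65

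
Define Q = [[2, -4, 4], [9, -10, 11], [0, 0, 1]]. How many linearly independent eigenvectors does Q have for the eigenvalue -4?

Q + 4I = [[6, -4, 4], [9, -6, 11], [0, 0, 5]].
This matrix has rank 2, so its null space has dimension 3 − 2 = 1.

1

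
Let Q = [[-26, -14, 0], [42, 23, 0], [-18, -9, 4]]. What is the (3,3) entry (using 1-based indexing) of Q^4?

256

Characteristic polynomial: s^3 - s^2 - 22s + 40 = (s - 4)(s - 2)(s + 5), so the eigenvalues are -5, 2, 4.
s=2: eigenvector (-1, 2, 0).
s=-5: eigenvector (-2, 3, -1).
s=4: eigenvector (0, 0, 1).
P = [[-1, -2, 0], [2, 3, 0], [0, -1, 1]], D = diag(2, -5, 4), P⁻¹ = [[3, 2, 0], [-2, -1, 0], [-2, -1, 1]].
Q⁴ = P·diag(16, 625, 256)·P⁻¹ = [[2452, 1218, 0], [-3654, -1811, 0], [738, 369, 256]].
The requested entry is 256.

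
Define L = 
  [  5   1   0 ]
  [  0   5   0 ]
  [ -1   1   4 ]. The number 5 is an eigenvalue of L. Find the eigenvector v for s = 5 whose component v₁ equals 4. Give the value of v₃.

-4

L − 5I = [[0, 1, 0], [0, 0, 0], [-1, 1, -1]].
Solving (L − 5I)v = 0 gives the eigenspace spanned by (4, 0, -4).
With v₁ = 4, v = (4, 0, -4), so v₃ = -4.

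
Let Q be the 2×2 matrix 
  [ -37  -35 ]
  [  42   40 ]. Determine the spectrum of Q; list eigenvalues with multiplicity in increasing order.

-2, 5

Characteristic polynomial: p(μ) = μ^2 - 3μ - 10 = (μ - 5)(μ + 2).
Roots (with multiplicity): -2, 5.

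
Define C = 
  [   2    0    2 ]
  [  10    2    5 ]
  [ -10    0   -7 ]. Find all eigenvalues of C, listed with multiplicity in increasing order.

-3, -2, 2

Characteristic polynomial: p(s) = s^3 + 3s^2 - 4s - 12 = (s - 2)(s + 2)(s + 3).
Roots (with multiplicity): -3, -2, 2.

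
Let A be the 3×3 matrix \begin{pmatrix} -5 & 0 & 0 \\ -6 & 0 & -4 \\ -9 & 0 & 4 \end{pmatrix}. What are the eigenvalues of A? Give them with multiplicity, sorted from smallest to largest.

Characteristic polynomial: p(r) = r^3 + r^2 - 20r = r(r - 4)(r + 5).
Roots (with multiplicity): -5, 0, 4.

-5, 0, 4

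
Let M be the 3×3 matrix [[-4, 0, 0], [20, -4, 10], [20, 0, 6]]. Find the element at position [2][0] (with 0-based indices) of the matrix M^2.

Characteristic polynomial: r^3 + 2r^2 - 32r - 96 = (r - 6)(r + 4)^2, so the eigenvalues are -4, -4, 6.
r=-4: eigenvector (1, -2, -2).
r=-4: eigenvector (0, 1, 0).
r=6: eigenvector (0, 1, 1).
P = [[1, 0, 0], [-2, 1, 1], [-2, 0, 1]], D = diag(-4, -4, 6), P⁻¹ = [[1, 0, 0], [0, 1, -1], [2, 0, 1]].
M² = P·diag(16, 16, 36)·P⁻¹ = [[16, 0, 0], [40, 16, 20], [40, 0, 36]].
The requested entry is 40.

40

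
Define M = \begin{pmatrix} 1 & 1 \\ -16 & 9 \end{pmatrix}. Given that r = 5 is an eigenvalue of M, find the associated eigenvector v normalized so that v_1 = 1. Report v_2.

4

M − 5I = [[-4, 1], [-16, 4]].
Solving (M − 5I)v = 0 gives the eigenspace spanned by (1, 4).
With v_1 = 1, v = (1, 4), so v_2 = 4.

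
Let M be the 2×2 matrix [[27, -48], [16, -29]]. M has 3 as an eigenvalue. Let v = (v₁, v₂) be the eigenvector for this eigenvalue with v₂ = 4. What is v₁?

8

M − 3I = [[24, -48], [16, -32]].
Solving (M − 3I)v = 0 gives the eigenspace spanned by (8, 4).
With v₂ = 4, v = (8, 4), so v₁ = 8.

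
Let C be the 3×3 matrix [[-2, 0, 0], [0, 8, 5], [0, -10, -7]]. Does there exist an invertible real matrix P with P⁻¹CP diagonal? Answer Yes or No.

Yes

Characteristic polynomial: p(r) = r^3 + r^2 - 8r - 12 = (r - 3)(r + 2)^2.
r = -2 has algebraic multiplicity 2; rank(C + 2I) = 1, so geometric multiplicity = 2.
Every eigenvalue has geometric = algebraic multiplicity, so C is diagonalizable.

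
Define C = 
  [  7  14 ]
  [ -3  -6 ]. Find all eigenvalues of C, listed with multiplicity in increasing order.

0, 1

Characteristic polynomial: p(λ) = λ^2 - λ = λ(λ - 1).
Roots (with multiplicity): 0, 1.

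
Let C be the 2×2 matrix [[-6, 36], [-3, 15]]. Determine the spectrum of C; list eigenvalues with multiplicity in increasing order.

Characteristic polynomial: p(t) = t^2 - 9t + 18 = (t - 6)(t - 3).
Roots (with multiplicity): 3, 6.

3, 6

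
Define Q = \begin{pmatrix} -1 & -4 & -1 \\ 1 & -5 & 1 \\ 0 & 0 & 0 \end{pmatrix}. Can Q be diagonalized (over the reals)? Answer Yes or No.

Characteristic polynomial: p(r) = r^3 + 6r^2 + 9r = r(r + 3)^2.
r = -3 has algebraic multiplicity 2; rank(Q + 3I) = 2, so geometric multiplicity = 1.
Geometric multiplicity < algebraic multiplicity, so Q is not diagonalizable.

No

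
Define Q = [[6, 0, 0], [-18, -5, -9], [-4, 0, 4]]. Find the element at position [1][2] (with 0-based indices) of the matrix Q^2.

Characteristic polynomial: λ^3 - 5λ^2 - 26λ + 120 = (λ - 6)(λ - 4)(λ + 5), so the eigenvalues are -5, 4, 6.
λ=-5: eigenvector (0, 1, 0).
λ=6: eigenvector (1, 0, -2).
λ=4: eigenvector (0, -1, 1).
P = [[0, 1, 0], [1, 0, -1], [0, -2, 1]], D = diag(-5, 6, 4), P⁻¹ = [[2, 1, 1], [1, 0, 0], [2, 0, 1]].
Q² = P·diag(25, 36, 16)·P⁻¹ = [[36, 0, 0], [18, 25, 9], [-40, 0, 16]].
The requested entry is 9.

9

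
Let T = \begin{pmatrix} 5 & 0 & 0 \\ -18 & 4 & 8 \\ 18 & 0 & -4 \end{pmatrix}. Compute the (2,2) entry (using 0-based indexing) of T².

16

Characteristic polynomial: μ^3 - 5μ^2 - 16μ + 80 = (μ - 5)(μ - 4)(μ + 4), so the eigenvalues are -4, 4, 5.
μ=5: eigenvector (1, -2, 2).
μ=4: eigenvector (0, 1, 0).
μ=-4: eigenvector (0, -1, 1).
P = [[1, 0, 0], [-2, 1, -1], [2, 0, 1]], D = diag(5, 4, -4), P⁻¹ = [[1, 0, 0], [0, 1, 1], [-2, 0, 1]].
T² = P·diag(25, 16, 16)·P⁻¹ = [[25, 0, 0], [-18, 16, 0], [18, 0, 16]].
The requested entry is 16.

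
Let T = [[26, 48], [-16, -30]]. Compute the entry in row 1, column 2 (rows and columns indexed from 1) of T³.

1344

Characteristic polynomial: s^2 + 4s - 12 = (s - 2)(s + 6), so the eigenvalues are -6, 2.
s=-6: eigenvector (-3, 2).
s=2: eigenvector (-2, 1).
P = [[-3, -2], [2, 1]], D = diag(-6, 2), P⁻¹ = [[1, 2], [-2, -3]].
T³ = P·diag(-216, 8)·P⁻¹ = [[680, 1344], [-448, -888]].
The requested entry is 1344.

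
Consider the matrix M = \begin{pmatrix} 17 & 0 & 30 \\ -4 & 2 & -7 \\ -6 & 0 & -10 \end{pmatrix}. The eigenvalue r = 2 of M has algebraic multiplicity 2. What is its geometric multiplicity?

M − 2I = [[15, 0, 30], [-4, 0, -7], [-6, 0, -12]].
This matrix has rank 2, so its null space has dimension 3 − 2 = 1.

1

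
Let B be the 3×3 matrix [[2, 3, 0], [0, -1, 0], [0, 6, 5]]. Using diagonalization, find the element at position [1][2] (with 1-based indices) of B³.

9

Characteristic polynomial: t^3 - 6t^2 + 3t + 10 = (t - 5)(t - 2)(t + 1), so the eigenvalues are -1, 2, 5.
t=2: eigenvector (1, 0, 0).
t=-1: eigenvector (-1, 1, -1).
t=5: eigenvector (0, 0, 1).
P = [[1, -1, 0], [0, 1, 0], [0, -1, 1]], D = diag(2, -1, 5), P⁻¹ = [[1, 1, 0], [0, 1, 0], [0, 1, 1]].
B³ = P·diag(8, -1, 125)·P⁻¹ = [[8, 9, 0], [0, -1, 0], [0, 126, 125]].
The requested entry is 9.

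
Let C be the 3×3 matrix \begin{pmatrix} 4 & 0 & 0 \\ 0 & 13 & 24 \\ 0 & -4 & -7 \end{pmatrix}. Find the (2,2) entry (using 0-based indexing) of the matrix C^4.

Characteristic polynomial: s^3 - 10s^2 + 29s - 20 = (s - 5)(s - 4)(s - 1), so the eigenvalues are 1, 4, 5.
s=5: eigenvector (0, 3, -1).
s=4: eigenvector (1, 0, 0).
s=1: eigenvector (0, -2, 1).
P = [[0, 1, 0], [3, 0, -2], [-1, 0, 1]], D = diag(5, 4, 1), P⁻¹ = [[0, 1, 2], [1, 0, 0], [0, 1, 3]].
C⁴ = P·diag(625, 256, 1)·P⁻¹ = [[256, 0, 0], [0, 1873, 3744], [0, -624, -1247]].
The requested entry is -1247.

-1247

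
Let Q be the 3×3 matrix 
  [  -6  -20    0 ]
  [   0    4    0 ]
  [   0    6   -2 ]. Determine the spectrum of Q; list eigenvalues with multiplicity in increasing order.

-6, -2, 4

Characteristic polynomial: p(r) = r^3 + 4r^2 - 20r - 48 = (r - 4)(r + 2)(r + 6).
Roots (with multiplicity): -6, -2, 4.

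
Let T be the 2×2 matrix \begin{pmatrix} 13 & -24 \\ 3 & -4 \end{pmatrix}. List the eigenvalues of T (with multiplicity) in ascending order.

Characteristic polynomial: p(r) = r^2 - 9r + 20 = (r - 5)(r - 4).
Roots (with multiplicity): 4, 5.

4, 5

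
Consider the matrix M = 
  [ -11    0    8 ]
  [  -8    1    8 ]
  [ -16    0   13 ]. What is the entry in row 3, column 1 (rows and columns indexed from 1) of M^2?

-32

Characteristic polynomial: t^3 - 3t^2 - 13t + 15 = (t - 5)(t - 1)(t + 3), so the eigenvalues are -3, 1, 5.
t=-3: eigenvector (1, 0, 1).
t=1: eigenvector (0, 1, 0).
t=5: eigenvector (1, 2, 2).
P = [[1, 0, 1], [0, 1, 2], [1, 0, 2]], D = diag(-3, 1, 5), P⁻¹ = [[2, 0, -1], [2, 1, -2], [-1, 0, 1]].
M² = P·diag(9, 1, 25)·P⁻¹ = [[-7, 0, 16], [-48, 1, 48], [-32, 0, 41]].
The requested entry is -32.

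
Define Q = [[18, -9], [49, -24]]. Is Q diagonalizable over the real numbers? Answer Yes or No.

Characteristic polynomial: p(t) = t^2 + 6t + 9 = (t + 3)^2.
t = -3 has algebraic multiplicity 2; rank(Q + 3I) = 1, so geometric multiplicity = 1.
Geometric multiplicity < algebraic multiplicity, so Q is not diagonalizable.

No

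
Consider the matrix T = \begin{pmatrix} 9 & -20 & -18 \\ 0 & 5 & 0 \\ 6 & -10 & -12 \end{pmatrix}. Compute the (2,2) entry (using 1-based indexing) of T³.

125

Characteristic polynomial: μ^3 - 2μ^2 - 15μ = μ(μ - 5)(μ + 3), so the eigenvalues are -3, 0, 5.
μ=-3: eigenvector (-3, 0, -2).
μ=5: eigenvector (-4, 1, -2).
μ=0: eigenvector (2, 0, 1).
P = [[-3, -4, 2], [0, 1, 0], [-2, -2, 1]], D = diag(-3, 5, 0), P⁻¹ = [[1, 0, -2], [0, 1, 0], [2, 2, -3]].
T³ = P·diag(-27, 125, 0)·P⁻¹ = [[81, -500, -162], [0, 125, 0], [54, -250, -108]].
The requested entry is 125.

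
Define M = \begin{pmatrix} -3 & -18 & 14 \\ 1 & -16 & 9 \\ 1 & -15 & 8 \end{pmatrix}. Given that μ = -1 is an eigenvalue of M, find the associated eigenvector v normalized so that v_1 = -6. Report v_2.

-4

M + 1I = [[-2, -18, 14], [1, -15, 9], [1, -15, 9]].
Solving (M + 1I)v = 0 gives the eigenspace spanned by (-6, -4, -6).
With v_1 = -6, v = (-6, -4, -6), so v_2 = -4.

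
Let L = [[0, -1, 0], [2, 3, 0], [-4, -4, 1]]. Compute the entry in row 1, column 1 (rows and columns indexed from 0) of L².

Characteristic polynomial: t^3 - 4t^2 + 5t - 2 = (t - 2)(t - 1)^2, so the eigenvalues are 1, 1, 2.
t=1: eigenvector (1, -1, 2).
t=2: eigenvector (-1, 2, -4).
t=1: eigenvector (0, 0, 1).
P = [[1, -1, 0], [-1, 2, 0], [2, -4, 1]], D = diag(1, 2, 1), P⁻¹ = [[2, 1, 0], [1, 1, 0], [0, 2, 1]].
L² = P·diag(1, 4, 1)·P⁻¹ = [[-2, -3, 0], [6, 7, 0], [-12, -12, 1]].
The requested entry is 7.

7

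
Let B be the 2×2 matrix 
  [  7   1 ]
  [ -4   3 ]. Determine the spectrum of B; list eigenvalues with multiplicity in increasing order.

5, 5

Characteristic polynomial: p(μ) = μ^2 - 10μ + 25 = (μ - 5)^2.
Roots (with multiplicity): 5, 5.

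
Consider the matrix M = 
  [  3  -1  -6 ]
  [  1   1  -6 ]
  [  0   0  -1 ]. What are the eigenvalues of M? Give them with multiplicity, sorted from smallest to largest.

Characteristic polynomial: p(s) = s^3 - 3s^2 + 4 = (s - 2)^2(s + 1).
Roots (with multiplicity): -1, 2, 2.

-1, 2, 2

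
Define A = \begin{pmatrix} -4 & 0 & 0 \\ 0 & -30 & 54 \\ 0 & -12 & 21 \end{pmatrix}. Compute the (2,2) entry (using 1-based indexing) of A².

252

Characteristic polynomial: s^3 + 13s^2 + 54s + 72 = (s + 3)(s + 4)(s + 6), so the eigenvalues are -6, -4, -3.
s=-4: eigenvector (1, 0, 0).
s=-6: eigenvector (0, 9, 4).
s=-3: eigenvector (0, 2, 1).
P = [[1, 0, 0], [0, 9, 2], [0, 4, 1]], D = diag(-4, -6, -3), P⁻¹ = [[1, 0, 0], [0, 1, -2], [0, -4, 9]].
A² = P·diag(16, 36, 9)·P⁻¹ = [[16, 0, 0], [0, 252, -486], [0, 108, -207]].
The requested entry is 252.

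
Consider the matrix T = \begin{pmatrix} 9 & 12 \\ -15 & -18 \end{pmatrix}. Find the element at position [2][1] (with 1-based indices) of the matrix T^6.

229635

Characteristic polynomial: λ^2 + 9λ + 18 = (λ + 3)(λ + 6), so the eigenvalues are -6, -3.
λ=-3: eigenvector (1, -1).
λ=-6: eigenvector (-4, 5).
P = [[1, -4], [-1, 5]], D = diag(-3, -6), P⁻¹ = [[5, 4], [1, 1]].
T⁶ = P·diag(729, 46656)·P⁻¹ = [[-182979, -183708], [229635, 230364]].
The requested entry is 229635.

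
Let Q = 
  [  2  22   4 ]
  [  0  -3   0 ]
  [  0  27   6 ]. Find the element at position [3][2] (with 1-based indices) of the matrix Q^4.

Characteristic polynomial: s^3 - 5s^2 - 12s + 36 = (s - 6)(s - 2)(s + 3), so the eigenvalues are -3, 2, 6.
s=-3: eigenvector (-2, 1, -3).
s=2: eigenvector (1, 0, 0).
s=6: eigenvector (1, 0, 1).
P = [[-2, 1, 1], [1, 0, 0], [-3, 0, 1]], D = diag(-3, 2, 6), P⁻¹ = [[0, 1, 0], [1, -1, -1], [0, 3, 1]].
Q⁴ = P·diag(81, 16, 1296)·P⁻¹ = [[16, 3710, 1280], [0, 81, 0], [0, 3645, 1296]].
The requested entry is 3645.

3645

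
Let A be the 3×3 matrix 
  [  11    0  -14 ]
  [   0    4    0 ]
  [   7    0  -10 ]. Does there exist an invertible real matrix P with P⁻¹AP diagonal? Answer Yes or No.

Yes

Characteristic polynomial: p(t) = t^3 - 5t^2 - 8t + 48 = (t - 4)^2(t + 3).
t = 4 has algebraic multiplicity 2; rank(A − 4I) = 1, so geometric multiplicity = 2.
Every eigenvalue has geometric = algebraic multiplicity, so A is diagonalizable.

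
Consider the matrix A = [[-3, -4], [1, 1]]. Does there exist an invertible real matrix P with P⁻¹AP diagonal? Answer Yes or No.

Characteristic polynomial: p(μ) = μ^2 + 2μ + 1 = (μ + 1)^2.
μ = -1 has algebraic multiplicity 2; rank(A + 1I) = 1, so geometric multiplicity = 1.
Geometric multiplicity < algebraic multiplicity, so A is not diagonalizable.

No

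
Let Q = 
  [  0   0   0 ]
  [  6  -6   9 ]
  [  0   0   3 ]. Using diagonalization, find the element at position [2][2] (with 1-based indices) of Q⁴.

1296

Characteristic polynomial: t^3 + 3t^2 - 18t = t(t - 3)(t + 6), so the eigenvalues are -6, 0, 3.
t=0: eigenvector (1, 1, 0).
t=-6: eigenvector (0, 1, 0).
t=3: eigenvector (0, 1, 1).
P = [[1, 0, 0], [1, 1, 1], [0, 0, 1]], D = diag(0, -6, 3), P⁻¹ = [[1, 0, 0], [-1, 1, -1], [0, 0, 1]].
Q⁴ = P·diag(0, 1296, 81)·P⁻¹ = [[0, 0, 0], [-1296, 1296, -1215], [0, 0, 81]].
The requested entry is 1296.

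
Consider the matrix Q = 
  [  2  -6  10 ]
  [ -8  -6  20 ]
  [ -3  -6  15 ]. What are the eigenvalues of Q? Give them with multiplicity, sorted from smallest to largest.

0, 5, 6

Characteristic polynomial: p(μ) = μ^3 - 11μ^2 + 30μ = μ(μ - 6)(μ - 5).
Roots (with multiplicity): 0, 5, 6.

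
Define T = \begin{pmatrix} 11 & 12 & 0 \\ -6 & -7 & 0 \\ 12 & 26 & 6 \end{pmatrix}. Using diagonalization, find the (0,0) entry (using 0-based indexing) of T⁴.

Characteristic polynomial: s^3 - 10s^2 + 19s + 30 = (s - 6)(s - 5)(s + 1), so the eigenvalues are -1, 5, 6.
s=5: eigenvector (-2, 1, -2).
s=-1: eigenvector (-1, 1, -2).
s=6: eigenvector (0, 0, 1).
P = [[-2, -1, 0], [1, 1, 0], [-2, -2, 1]], D = diag(5, -1, 6), P⁻¹ = [[-1, -1, 0], [1, 2, 0], [0, 2, 1]].
T⁴ = P·diag(625, 1, 1296)·P⁻¹ = [[1249, 1248, 0], [-624, -623, 0], [1248, 3838, 1296]].
The requested entry is 1249.

1249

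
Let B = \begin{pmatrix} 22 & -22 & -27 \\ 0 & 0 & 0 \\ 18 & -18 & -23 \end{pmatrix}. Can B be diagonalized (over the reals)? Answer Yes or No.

Characteristic polynomial: p(μ) = μ^3 + μ^2 - 20μ = μ(μ - 4)(μ + 5).
All 3 eigenvalues are distinct, so B is diagonalizable.

Yes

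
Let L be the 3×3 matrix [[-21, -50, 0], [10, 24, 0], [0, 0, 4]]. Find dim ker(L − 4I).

2

L − 4I = [[-25, -50, 0], [10, 20, 0], [0, 0, 0]].
This matrix has rank 1, so its null space has dimension 3 − 1 = 2.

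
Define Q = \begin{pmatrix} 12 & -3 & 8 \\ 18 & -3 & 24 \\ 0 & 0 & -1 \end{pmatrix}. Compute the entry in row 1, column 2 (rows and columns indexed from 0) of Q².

48

Characteristic polynomial: μ^3 - 8μ^2 + 9μ + 18 = (μ - 6)(μ - 3)(μ + 1), so the eigenvalues are -1, 3, 6.
μ=6: eigenvector (1, 2, 0).
μ=3: eigenvector (1, 3, 0).
μ=-1: eigenvector (-2, -6, 1).
P = [[1, 1, -2], [2, 3, -6], [0, 0, 1]], D = diag(6, 3, -1), P⁻¹ = [[3, -1, 0], [-2, 1, 2], [0, 0, 1]].
Q² = P·diag(36, 9, 1)·P⁻¹ = [[90, -27, 16], [162, -45, 48], [0, 0, 1]].
The requested entry is 48.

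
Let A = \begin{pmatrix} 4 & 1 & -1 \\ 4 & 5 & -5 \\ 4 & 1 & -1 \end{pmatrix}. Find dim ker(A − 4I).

A − 4I = [[0, 1, -1], [4, 1, -5], [4, 1, -5]].
This matrix has rank 2, so its null space has dimension 3 − 2 = 1.

1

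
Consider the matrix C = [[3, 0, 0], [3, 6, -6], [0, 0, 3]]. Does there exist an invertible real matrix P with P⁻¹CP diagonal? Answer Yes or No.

Yes

Characteristic polynomial: p(r) = r^3 - 12r^2 + 45r - 54 = (r - 6)(r - 3)^2.
r = 3 has algebraic multiplicity 2; rank(C − 3I) = 1, so geometric multiplicity = 2.
Every eigenvalue has geometric = algebraic multiplicity, so C is diagonalizable.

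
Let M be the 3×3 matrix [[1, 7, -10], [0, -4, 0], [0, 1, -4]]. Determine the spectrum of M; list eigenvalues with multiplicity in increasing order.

-4, -4, 1

Characteristic polynomial: p(s) = s^3 + 7s^2 + 8s - 16 = (s - 1)(s + 4)^2.
Roots (with multiplicity): -4, -4, 1.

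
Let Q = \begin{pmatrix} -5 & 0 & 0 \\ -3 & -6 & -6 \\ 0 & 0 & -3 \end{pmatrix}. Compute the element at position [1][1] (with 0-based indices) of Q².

Characteristic polynomial: λ^3 + 14λ^2 + 63λ + 90 = (λ + 3)(λ + 5)(λ + 6), so the eigenvalues are -6, -5, -3.
λ=-3: eigenvector (0, -2, 1).
λ=-6: eigenvector (0, 1, 0).
λ=-5: eigenvector (1, -3, 0).
P = [[0, 0, 1], [-2, 1, -3], [1, 0, 0]], D = diag(-3, -6, -5), P⁻¹ = [[0, 0, 1], [3, 1, 2], [1, 0, 0]].
Q² = P·diag(9, 36, 25)·P⁻¹ = [[25, 0, 0], [33, 36, 54], [0, 0, 9]].
The requested entry is 36.

36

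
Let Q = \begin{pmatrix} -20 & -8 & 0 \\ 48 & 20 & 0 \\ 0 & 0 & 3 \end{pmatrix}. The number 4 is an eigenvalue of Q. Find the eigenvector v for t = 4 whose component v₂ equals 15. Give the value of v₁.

-5

Q − 4I = [[-24, -8, 0], [48, 16, 0], [0, 0, -1]].
Solving (Q − 4I)v = 0 gives the eigenspace spanned by (-5, 15, 0).
With v₂ = 15, v = (-5, 15, 0), so v₁ = -5.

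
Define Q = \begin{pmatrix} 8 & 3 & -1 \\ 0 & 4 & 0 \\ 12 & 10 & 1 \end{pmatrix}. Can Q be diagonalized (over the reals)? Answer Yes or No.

Characteristic polynomial: p(μ) = μ^3 - 13μ^2 + 56μ - 80 = (μ - 5)(μ - 4)^2.
μ = 4 has algebraic multiplicity 2; rank(Q − 4I) = 2, so geometric multiplicity = 1.
Geometric multiplicity < algebraic multiplicity, so Q is not diagonalizable.

No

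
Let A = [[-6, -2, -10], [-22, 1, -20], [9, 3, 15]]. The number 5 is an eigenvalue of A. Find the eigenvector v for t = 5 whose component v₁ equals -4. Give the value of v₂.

A − 5I = [[-11, -2, -10], [-22, -4, -20], [9, 3, 10]].
Solving (A − 5I)v = 0 gives the eigenspace spanned by (-4, -8, 6).
With v₁ = -4, v = (-4, -8, 6), so v₂ = -8.

-8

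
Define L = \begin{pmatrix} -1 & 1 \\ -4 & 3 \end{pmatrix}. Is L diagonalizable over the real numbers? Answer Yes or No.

Characteristic polynomial: p(t) = t^2 - 2t + 1 = (t - 1)^2.
t = 1 has algebraic multiplicity 2; rank(L − 1I) = 1, so geometric multiplicity = 1.
Geometric multiplicity < algebraic multiplicity, so L is not diagonalizable.

No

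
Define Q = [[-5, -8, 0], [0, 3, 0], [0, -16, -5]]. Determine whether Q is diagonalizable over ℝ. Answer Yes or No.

Characteristic polynomial: p(λ) = λ^3 + 7λ^2 - 5λ - 75 = (λ - 3)(λ + 5)^2.
λ = -5 has algebraic multiplicity 2; rank(Q + 5I) = 1, so geometric multiplicity = 2.
Every eigenvalue has geometric = algebraic multiplicity, so Q is diagonalizable.

Yes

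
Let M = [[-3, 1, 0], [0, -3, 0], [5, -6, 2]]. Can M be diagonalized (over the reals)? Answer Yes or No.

No

Characteristic polynomial: p(λ) = λ^3 + 4λ^2 - 3λ - 18 = (λ - 2)(λ + 3)^2.
λ = -3 has algebraic multiplicity 2; rank(M + 3I) = 2, so geometric multiplicity = 1.
Geometric multiplicity < algebraic multiplicity, so M is not diagonalizable.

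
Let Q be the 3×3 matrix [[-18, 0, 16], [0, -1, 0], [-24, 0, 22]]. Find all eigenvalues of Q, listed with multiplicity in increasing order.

-2, -1, 6

Characteristic polynomial: p(s) = s^3 - 3s^2 - 16s - 12 = (s - 6)(s + 1)(s + 2).
Roots (with multiplicity): -2, -1, 6.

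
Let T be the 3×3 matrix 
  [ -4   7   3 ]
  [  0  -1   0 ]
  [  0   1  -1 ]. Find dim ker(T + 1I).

1

T + 1I = [[-3, 7, 3], [0, 0, 0], [0, 1, 0]].
This matrix has rank 2, so its null space has dimension 3 − 2 = 1.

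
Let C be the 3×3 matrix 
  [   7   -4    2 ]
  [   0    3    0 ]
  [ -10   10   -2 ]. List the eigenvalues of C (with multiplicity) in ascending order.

2, 3, 3

Characteristic polynomial: p(s) = s^3 - 8s^2 + 21s - 18 = (s - 3)^2(s - 2).
Roots (with multiplicity): 2, 3, 3.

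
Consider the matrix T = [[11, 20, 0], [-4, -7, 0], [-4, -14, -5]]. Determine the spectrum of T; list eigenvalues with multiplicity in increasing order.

Characteristic polynomial: p(s) = s^3 + s^2 - 17s + 15 = (s - 3)(s - 1)(s + 5).
Roots (with multiplicity): -5, 1, 3.

-5, 1, 3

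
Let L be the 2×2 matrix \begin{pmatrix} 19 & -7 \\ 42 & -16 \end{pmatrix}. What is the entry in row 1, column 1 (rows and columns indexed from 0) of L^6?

Characteristic polynomial: s^2 - 3s - 10 = (s - 5)(s + 2), so the eigenvalues are -2, 5.
s=5: eigenvector (-1, -2).
s=-2: eigenvector (1, 3).
P = [[-1, 1], [-2, 3]], D = diag(5, -2), P⁻¹ = [[-3, 1], [-2, 1]].
L⁶ = P·diag(15625, 64)·P⁻¹ = [[46747, -15561], [93366, -31058]].
The requested entry is -31058.

-31058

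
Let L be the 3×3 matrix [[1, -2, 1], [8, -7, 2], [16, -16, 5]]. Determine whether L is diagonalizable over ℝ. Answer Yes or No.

No

Characteristic polynomial: p(s) = s^3 + s^2 - 5s + 3 = (s - 1)^2(s + 3).
s = 1 has algebraic multiplicity 2; rank(L − 1I) = 2, so geometric multiplicity = 1.
Geometric multiplicity < algebraic multiplicity, so L is not diagonalizable.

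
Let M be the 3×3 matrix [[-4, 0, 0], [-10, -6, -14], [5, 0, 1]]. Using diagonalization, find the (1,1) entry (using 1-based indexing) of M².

Characteristic polynomial: r^3 + 9r^2 + 14r - 24 = (r - 1)(r + 4)(r + 6), so the eigenvalues are -6, -4, 1.
r=-4: eigenvector (1, 2, -1).
r=-6: eigenvector (0, 1, 0).
r=1: eigenvector (0, -2, 1).
P = [[1, 0, 0], [2, 1, -2], [-1, 0, 1]], D = diag(-4, -6, 1), P⁻¹ = [[1, 0, 0], [0, 1, 2], [1, 0, 1]].
M² = P·diag(16, 36, 1)·P⁻¹ = [[16, 0, 0], [30, 36, 70], [-15, 0, 1]].
The requested entry is 16.

16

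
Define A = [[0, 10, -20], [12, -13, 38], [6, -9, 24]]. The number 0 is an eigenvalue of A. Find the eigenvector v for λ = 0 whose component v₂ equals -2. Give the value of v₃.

-1

A = [[0, 10, -20], [12, -13, 38], [6, -9, 24]].
Solving (A)v = 0 gives the eigenspace spanned by (1, -2, -1).
With v₂ = -2, v = (1, -2, -1), so v₃ = -1.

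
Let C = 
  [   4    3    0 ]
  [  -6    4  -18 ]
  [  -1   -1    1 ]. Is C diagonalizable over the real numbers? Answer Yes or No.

Characteristic polynomial: p(μ) = μ^3 - 9μ^2 + 24μ - 16 = (μ - 4)^2(μ - 1).
μ = 4 has algebraic multiplicity 2; rank(C − 4I) = 2, so geometric multiplicity = 1.
Geometric multiplicity < algebraic multiplicity, so C is not diagonalizable.

No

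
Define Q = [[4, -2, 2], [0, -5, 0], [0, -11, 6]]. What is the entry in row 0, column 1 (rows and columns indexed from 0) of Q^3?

Characteristic polynomial: r^3 - 5r^2 - 26r + 120 = (r - 6)(r - 4)(r + 5), so the eigenvalues are -5, 4, 6.
r=4: eigenvector (1, 0, 0).
r=6: eigenvector (1, 0, 1).
r=-5: eigenvector (0, 1, 1).
P = [[1, 1, 0], [0, 0, 1], [0, 1, 1]], D = diag(4, 6, -5), P⁻¹ = [[1, 1, -1], [0, -1, 1], [0, 1, 0]].
Q³ = P·diag(64, 216, -125)·P⁻¹ = [[64, -152, 152], [0, -125, 0], [0, -341, 216]].
The requested entry is -152.

-152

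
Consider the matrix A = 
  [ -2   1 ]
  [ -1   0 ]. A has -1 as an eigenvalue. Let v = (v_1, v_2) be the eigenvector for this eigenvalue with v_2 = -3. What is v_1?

A + 1I = [[-1, 1], [-1, 1]].
Solving (A + 1I)v = 0 gives the eigenspace spanned by (-3, -3).
With v_2 = -3, v = (-3, -3), so v_1 = -3.

-3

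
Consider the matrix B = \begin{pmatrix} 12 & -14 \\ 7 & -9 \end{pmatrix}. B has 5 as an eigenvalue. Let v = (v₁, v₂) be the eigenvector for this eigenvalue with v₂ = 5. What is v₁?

B − 5I = [[7, -14], [7, -14]].
Solving (B − 5I)v = 0 gives the eigenspace spanned by (10, 5).
With v₂ = 5, v = (10, 5), so v₁ = 10.

10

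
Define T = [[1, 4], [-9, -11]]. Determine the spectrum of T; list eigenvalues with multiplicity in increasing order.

-5, -5

Characteristic polynomial: p(μ) = μ^2 + 10μ + 25 = (μ + 5)^2.
Roots (with multiplicity): -5, -5.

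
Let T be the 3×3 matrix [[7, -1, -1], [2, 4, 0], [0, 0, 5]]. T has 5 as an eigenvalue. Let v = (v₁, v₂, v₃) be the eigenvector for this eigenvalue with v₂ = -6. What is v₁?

T − 5I = [[2, -1, -1], [2, -1, 0], [0, 0, 0]].
Solving (T − 5I)v = 0 gives the eigenspace spanned by (-3, -6, 0).
With v₂ = -6, v = (-3, -6, 0), so v₁ = -3.

-3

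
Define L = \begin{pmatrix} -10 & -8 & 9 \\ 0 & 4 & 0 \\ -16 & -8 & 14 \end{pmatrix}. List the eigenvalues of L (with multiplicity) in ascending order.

2, 2, 4

Characteristic polynomial: p(s) = s^3 - 8s^2 + 20s - 16 = (s - 4)(s - 2)^2.
Roots (with multiplicity): 2, 2, 4.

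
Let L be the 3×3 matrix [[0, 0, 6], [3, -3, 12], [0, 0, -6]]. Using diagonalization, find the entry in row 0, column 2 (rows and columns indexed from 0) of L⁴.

Characteristic polynomial: t^3 + 9t^2 + 18t = t(t + 3)(t + 6), so the eigenvalues are -6, -3, 0.
t=0: eigenvector (1, 1, 0).
t=-3: eigenvector (0, 1, 0).
t=-6: eigenvector (-1, -3, 1).
P = [[1, 0, -1], [1, 1, -3], [0, 0, 1]], D = diag(0, -3, -6), P⁻¹ = [[1, 0, 1], [-1, 1, 2], [0, 0, 1]].
L⁴ = P·diag(0, 81, 1296)·P⁻¹ = [[0, 0, -1296], [-81, 81, -3726], [0, 0, 1296]].
The requested entry is -1296.

-1296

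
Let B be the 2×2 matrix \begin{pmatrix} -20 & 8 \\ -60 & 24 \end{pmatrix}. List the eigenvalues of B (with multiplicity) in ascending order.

0, 4

Characteristic polynomial: p(λ) = λ^2 - 4λ = λ(λ - 4).
Roots (with multiplicity): 0, 4.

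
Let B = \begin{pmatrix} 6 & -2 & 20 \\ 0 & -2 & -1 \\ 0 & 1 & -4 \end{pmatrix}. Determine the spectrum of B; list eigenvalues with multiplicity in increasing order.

-3, -3, 6

Characteristic polynomial: p(r) = r^3 - 27r - 54 = (r - 6)(r + 3)^2.
Roots (with multiplicity): -3, -3, 6.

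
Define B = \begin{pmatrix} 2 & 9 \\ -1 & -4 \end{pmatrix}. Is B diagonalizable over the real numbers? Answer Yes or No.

Characteristic polynomial: p(s) = s^2 + 2s + 1 = (s + 1)^2.
s = -1 has algebraic multiplicity 2; rank(B + 1I) = 1, so geometric multiplicity = 1.
Geometric multiplicity < algebraic multiplicity, so B is not diagonalizable.

No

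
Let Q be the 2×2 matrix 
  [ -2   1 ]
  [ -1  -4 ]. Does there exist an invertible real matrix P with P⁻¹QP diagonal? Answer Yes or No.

Characteristic polynomial: p(λ) = λ^2 + 6λ + 9 = (λ + 3)^2.
λ = -3 has algebraic multiplicity 2; rank(Q + 3I) = 1, so geometric multiplicity = 1.
Geometric multiplicity < algebraic multiplicity, so Q is not diagonalizable.

No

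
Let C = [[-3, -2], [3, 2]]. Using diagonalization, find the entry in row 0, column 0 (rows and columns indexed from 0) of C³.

Characteristic polynomial: λ^2 + λ = λ(λ + 1), so the eigenvalues are -1, 0.
λ=-1: eigenvector (1, -1).
λ=0: eigenvector (-2, 3).
P = [[1, -2], [-1, 3]], D = diag(-1, 0), P⁻¹ = [[3, 2], [1, 1]].
C³ = P·diag(-1, 0)·P⁻¹ = [[-3, -2], [3, 2]].
The requested entry is -3.

-3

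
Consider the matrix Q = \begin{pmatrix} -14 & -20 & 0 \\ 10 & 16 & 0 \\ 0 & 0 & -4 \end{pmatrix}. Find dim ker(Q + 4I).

Q + 4I = [[-10, -20, 0], [10, 20, 0], [0, 0, 0]].
This matrix has rank 1, so its null space has dimension 3 − 1 = 2.

2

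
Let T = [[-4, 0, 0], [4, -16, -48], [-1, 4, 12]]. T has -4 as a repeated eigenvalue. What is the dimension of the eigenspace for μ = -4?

1

T + 4I = [[0, 0, 0], [4, -12, -48], [-1, 4, 16]].
This matrix has rank 2, so its null space has dimension 3 − 2 = 1.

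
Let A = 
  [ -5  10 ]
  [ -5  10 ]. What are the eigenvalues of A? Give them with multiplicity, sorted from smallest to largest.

0, 5

Characteristic polynomial: p(r) = r^2 - 5r = r(r - 5).
Roots (with multiplicity): 0, 5.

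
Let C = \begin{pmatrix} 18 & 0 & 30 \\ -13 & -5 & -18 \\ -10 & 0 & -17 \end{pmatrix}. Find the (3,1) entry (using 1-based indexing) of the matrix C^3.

Characteristic polynomial: μ^3 + 4μ^2 - 11μ - 30 = (μ - 3)(μ + 2)(μ + 5), so the eigenvalues are -5, -2, 3.
μ=-5: eigenvector (0, 1, 0).
μ=-2: eigenvector (-3, 1, 2).
μ=3: eigenvector (-2, 1, 1).
P = [[0, -3, -2], [1, 1, 1], [0, 2, 1]], D = diag(-5, -2, 3), P⁻¹ = [[1, 1, 1], [1, 0, 2], [-2, 0, -3]].
C³ = P·diag(-125, -8, 27)·P⁻¹ = [[132, 0, 210], [-187, -125, -222], [-70, 0, -113]].
The requested entry is -70.

-70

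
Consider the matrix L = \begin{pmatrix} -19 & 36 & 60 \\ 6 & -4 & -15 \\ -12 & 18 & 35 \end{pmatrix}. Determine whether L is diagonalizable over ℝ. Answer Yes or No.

Characteristic polynomial: p(λ) = λ^3 - 12λ^2 + 45λ - 50 = (λ - 5)^2(λ - 2).
λ = 5 has algebraic multiplicity 2; rank(L − 5I) = 1, so geometric multiplicity = 2.
Every eigenvalue has geometric = algebraic multiplicity, so L is diagonalizable.

Yes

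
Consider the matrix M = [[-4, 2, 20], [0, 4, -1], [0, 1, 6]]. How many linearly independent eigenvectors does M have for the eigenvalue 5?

M − 5I = [[-9, 2, 20], [0, -1, -1], [0, 1, 1]].
This matrix has rank 2, so its null space has dimension 3 − 2 = 1.

1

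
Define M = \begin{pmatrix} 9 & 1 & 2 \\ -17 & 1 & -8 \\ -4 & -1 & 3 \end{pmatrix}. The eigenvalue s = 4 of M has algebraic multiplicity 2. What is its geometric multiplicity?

M − 4I = [[5, 1, 2], [-17, -3, -8], [-4, -1, -1]].
This matrix has rank 2, so its null space has dimension 3 − 2 = 1.

1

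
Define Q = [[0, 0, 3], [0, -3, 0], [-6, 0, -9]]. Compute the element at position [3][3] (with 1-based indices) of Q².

63

Characteristic polynomial: λ^3 + 12λ^2 + 45λ + 54 = (λ + 3)^2(λ + 6), so the eigenvalues are -6, -3, -3.
λ=-3: eigenvector (1, -1, -1).
λ=-3: eigenvector (0, 1, 0).
λ=-6: eigenvector (-1, 0, 2).
P = [[1, 0, -1], [-1, 1, 0], [-1, 0, 2]], D = diag(-3, -3, -6), P⁻¹ = [[2, 0, 1], [2, 1, 1], [1, 0, 1]].
Q² = P·diag(9, 9, 36)·P⁻¹ = [[-18, 0, -27], [0, 9, 0], [54, 0, 63]].
The requested entry is 63.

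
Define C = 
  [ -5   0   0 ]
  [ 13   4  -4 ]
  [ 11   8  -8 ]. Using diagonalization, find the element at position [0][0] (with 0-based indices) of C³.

Characteristic polynomial: s^3 + 9s^2 + 20s = s(s + 4)(s + 5), so the eigenvalues are -5, -4, 0.
s=-5: eigenvector (1, -1, 1).
s=-4: eigenvector (0, -1, -2).
s=0: eigenvector (0, 1, 1).
P = [[1, 0, 0], [-1, -1, 1], [1, -2, 1]], D = diag(-5, -4, 0), P⁻¹ = [[1, 0, 0], [2, 1, -1], [3, 2, -1]].
C³ = P·diag(-125, -64, 0)·P⁻¹ = [[-125, 0, 0], [253, 64, -64], [131, 128, -128]].
The requested entry is -125.

-125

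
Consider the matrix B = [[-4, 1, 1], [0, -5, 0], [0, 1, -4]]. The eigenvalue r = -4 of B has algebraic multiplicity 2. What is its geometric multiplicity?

B + 4I = [[0, 1, 1], [0, -1, 0], [0, 1, 0]].
This matrix has rank 2, so its null space has dimension 3 − 2 = 1.

1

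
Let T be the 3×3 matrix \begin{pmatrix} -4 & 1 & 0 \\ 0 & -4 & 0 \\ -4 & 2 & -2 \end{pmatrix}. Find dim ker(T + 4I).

1

T + 4I = [[0, 1, 0], [0, 0, 0], [-4, 2, 2]].
This matrix has rank 2, so its null space has dimension 3 − 2 = 1.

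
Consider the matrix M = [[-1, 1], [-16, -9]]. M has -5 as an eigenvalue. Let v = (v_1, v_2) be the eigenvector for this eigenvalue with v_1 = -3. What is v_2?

M + 5I = [[4, 1], [-16, -4]].
Solving (M + 5I)v = 0 gives the eigenspace spanned by (-3, 12).
With v_1 = -3, v = (-3, 12), so v_2 = 12.

12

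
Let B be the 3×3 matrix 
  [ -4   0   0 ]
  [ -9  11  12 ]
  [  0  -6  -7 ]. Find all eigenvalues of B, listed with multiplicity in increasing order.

Characteristic polynomial: p(λ) = λ^3 - 21λ - 20 = (λ - 5)(λ + 1)(λ + 4).
Roots (with multiplicity): -4, -1, 5.

-4, -1, 5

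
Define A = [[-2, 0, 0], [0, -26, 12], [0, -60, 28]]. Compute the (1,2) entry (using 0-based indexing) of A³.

Characteristic polynomial: s^3 - 12s - 16 = (s - 4)(s + 2)^2, so the eigenvalues are -2, -2, 4.
s=-2: eigenvector (1, 0, 0).
s=-2: eigenvector (0, 1, 2).
s=4: eigenvector (0, 2, 5).
P = [[1, 0, 0], [0, 1, 2], [0, 2, 5]], D = diag(-2, -2, 4), P⁻¹ = [[1, 0, 0], [0, 5, -2], [0, -2, 1]].
A³ = P·diag(-8, -8, 64)·P⁻¹ = [[-8, 0, 0], [0, -296, 144], [0, -720, 352]].
The requested entry is 144.

144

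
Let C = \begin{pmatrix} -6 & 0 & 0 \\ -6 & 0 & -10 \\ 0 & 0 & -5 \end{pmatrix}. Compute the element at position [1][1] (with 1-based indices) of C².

Characteristic polynomial: λ^3 + 11λ^2 + 30λ = λ(λ + 5)(λ + 6), so the eigenvalues are -6, -5, 0.
λ=0: eigenvector (0, 1, 0).
λ=-6: eigenvector (1, 1, 0).
λ=-5: eigenvector (0, 2, 1).
P = [[0, 1, 0], [1, 1, 2], [0, 0, 1]], D = diag(0, -6, -5), P⁻¹ = [[-1, 1, -2], [1, 0, 0], [0, 0, 1]].
C² = P·diag(0, 36, 25)·P⁻¹ = [[36, 0, 0], [36, 0, 50], [0, 0, 25]].
The requested entry is 36.

36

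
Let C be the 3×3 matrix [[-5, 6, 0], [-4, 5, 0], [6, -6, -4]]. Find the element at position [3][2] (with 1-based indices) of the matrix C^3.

Characteristic polynomial: r^3 + 4r^2 - r - 4 = (r - 1)(r + 1)(r + 4), so the eigenvalues are -4, -1, 1.
r=-1: eigenvector (3, 2, 2).
r=1: eigenvector (1, 1, 0).
r=-4: eigenvector (0, 0, 1).
P = [[3, 1, 0], [2, 1, 0], [2, 0, 1]], D = diag(-1, 1, -4), P⁻¹ = [[1, -1, 0], [-2, 3, 0], [-2, 2, 1]].
C³ = P·diag(-1, 1, -64)·P⁻¹ = [[-5, 6, 0], [-4, 5, 0], [126, -126, -64]].
The requested entry is -126.

-126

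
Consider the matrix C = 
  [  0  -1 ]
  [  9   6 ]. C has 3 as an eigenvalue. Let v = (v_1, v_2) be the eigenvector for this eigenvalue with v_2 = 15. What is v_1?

-5

C − 3I = [[-3, -1], [9, 3]].
Solving (C − 3I)v = 0 gives the eigenspace spanned by (-5, 15).
With v_2 = 15, v = (-5, 15), so v_1 = -5.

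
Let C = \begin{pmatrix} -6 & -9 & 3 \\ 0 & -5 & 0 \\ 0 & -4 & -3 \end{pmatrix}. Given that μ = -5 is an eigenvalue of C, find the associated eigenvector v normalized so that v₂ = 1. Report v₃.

2

C + 5I = [[-1, -9, 3], [0, 0, 0], [0, -4, 2]].
Solving (C + 5I)v = 0 gives the eigenspace spanned by (-3, 1, 2).
With v₂ = 1, v = (-3, 1, 2), so v₃ = 2.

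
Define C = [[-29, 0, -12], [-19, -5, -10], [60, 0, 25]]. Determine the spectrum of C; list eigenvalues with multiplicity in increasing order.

-5, -5, 1

Characteristic polynomial: p(μ) = μ^3 + 9μ^2 + 15μ - 25 = (μ - 1)(μ + 5)^2.
Roots (with multiplicity): -5, -5, 1.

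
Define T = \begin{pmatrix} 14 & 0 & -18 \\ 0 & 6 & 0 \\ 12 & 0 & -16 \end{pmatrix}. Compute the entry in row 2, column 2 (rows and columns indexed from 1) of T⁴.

Characteristic polynomial: s^3 - 4s^2 - 20s + 48 = (s - 6)(s - 2)(s + 4), so the eigenvalues are -4, 2, 6.
s=2: eigenvector (3, 0, 2).
s=-4: eigenvector (1, 0, 1).
s=6: eigenvector (0, 1, 0).
P = [[3, 1, 0], [0, 0, 1], [2, 1, 0]], D = diag(2, -4, 6), P⁻¹ = [[1, 0, -1], [-2, 0, 3], [0, 1, 0]].
T⁴ = P·diag(16, 256, 1296)·P⁻¹ = [[-464, 0, 720], [0, 1296, 0], [-480, 0, 736]].
The requested entry is 1296.

1296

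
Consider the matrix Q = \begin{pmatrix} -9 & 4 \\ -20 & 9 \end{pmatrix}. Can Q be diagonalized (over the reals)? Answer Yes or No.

Characteristic polynomial: p(s) = s^2 - 1 = (s - 1)(s + 1).
All 2 eigenvalues are distinct, so Q is diagonalizable.

Yes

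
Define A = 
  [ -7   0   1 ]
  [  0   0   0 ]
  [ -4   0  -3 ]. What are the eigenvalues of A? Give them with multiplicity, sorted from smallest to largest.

-5, -5, 0

Characteristic polynomial: p(r) = r^3 + 10r^2 + 25r = r(r + 5)^2.
Roots (with multiplicity): -5, -5, 0.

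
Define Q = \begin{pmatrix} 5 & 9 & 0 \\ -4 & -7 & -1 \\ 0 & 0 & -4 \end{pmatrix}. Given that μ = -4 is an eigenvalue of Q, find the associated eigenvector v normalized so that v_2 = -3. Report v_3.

-3

Q + 4I = [[9, 9, 0], [-4, -3, -1], [0, 0, 0]].
Solving (Q + 4I)v = 0 gives the eigenspace spanned by (3, -3, -3).
With v_2 = -3, v = (3, -3, -3), so v_3 = -3.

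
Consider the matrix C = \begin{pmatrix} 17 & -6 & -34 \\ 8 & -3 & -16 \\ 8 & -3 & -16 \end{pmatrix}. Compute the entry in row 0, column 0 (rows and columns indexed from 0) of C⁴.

-319

Characteristic polynomial: r^3 + 2r^2 - 3r = r(r - 1)(r + 3), so the eigenvalues are -3, 0, 1.
r=-3: eigenvector (2, 1, 1).
r=1: eigenvector (5, 2, 2).
r=0: eigenvector (2, 0, 1).
P = [[2, 5, 2], [1, 2, 0], [1, 2, 1]], D = diag(-3, 1, 0), P⁻¹ = [[-2, 1, 4], [1, 0, -2], [0, -1, 1]].
C⁴ = P·diag(81, 1, 0)·P⁻¹ = [[-319, 162, 638], [-160, 81, 320], [-160, 81, 320]].
The requested entry is -319.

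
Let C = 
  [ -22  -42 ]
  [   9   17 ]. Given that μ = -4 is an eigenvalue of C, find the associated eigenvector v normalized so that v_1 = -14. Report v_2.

C + 4I = [[-18, -42], [9, 21]].
Solving (C + 4I)v = 0 gives the eigenspace spanned by (-14, 6).
With v_1 = -14, v = (-14, 6), so v_2 = 6.

6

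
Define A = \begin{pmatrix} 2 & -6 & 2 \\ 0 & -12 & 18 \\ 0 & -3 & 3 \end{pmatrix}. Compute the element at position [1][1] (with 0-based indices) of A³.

-594

Characteristic polynomial: λ^3 + 7λ^2 - 36 = (λ - 2)(λ + 3)(λ + 6), so the eigenvalues are -6, -3, 2.
λ=2: eigenvector (1, 0, 0).
λ=-3: eigenvector (2, 2, 1).
λ=-6: eigenvector (2, 3, 1).
P = [[1, 2, 2], [0, 2, 3], [0, 1, 1]], D = diag(2, -3, -6), P⁻¹ = [[1, 0, -2], [0, -1, 3], [0, 1, -2]].
A³ = P·diag(8, -27, -216)·P⁻¹ = [[8, -378, 686], [0, -594, 1134], [0, -189, 351]].
The requested entry is -594.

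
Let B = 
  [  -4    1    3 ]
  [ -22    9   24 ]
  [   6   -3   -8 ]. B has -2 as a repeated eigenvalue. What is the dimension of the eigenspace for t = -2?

1

B + 2I = [[-2, 1, 3], [-22, 11, 24], [6, -3, -6]].
This matrix has rank 2, so its null space has dimension 3 − 2 = 1.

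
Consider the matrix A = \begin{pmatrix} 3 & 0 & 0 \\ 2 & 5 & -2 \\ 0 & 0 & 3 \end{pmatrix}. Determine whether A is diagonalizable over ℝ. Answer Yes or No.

Yes

Characteristic polynomial: p(s) = s^3 - 11s^2 + 39s - 45 = (s - 5)(s - 3)^2.
s = 3 has algebraic multiplicity 2; rank(A − 3I) = 1, so geometric multiplicity = 2.
Every eigenvalue has geometric = algebraic multiplicity, so A is diagonalizable.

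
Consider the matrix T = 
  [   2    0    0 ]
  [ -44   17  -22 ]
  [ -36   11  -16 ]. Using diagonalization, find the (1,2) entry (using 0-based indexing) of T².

Characteristic polynomial: λ^3 - 3λ^2 - 28λ + 60 = (λ - 6)(λ - 2)(λ + 5), so the eigenvalues are -5, 2, 6.
λ=-5: eigenvector (0, 1, 1).
λ=2: eigenvector (1, 0, -2).
λ=6: eigenvector (0, -2, -1).
P = [[0, 1, 0], [1, 0, -2], [1, -2, -1]], D = diag(-5, 2, 6), P⁻¹ = [[4, -1, 2], [1, 0, 0], [2, -1, 1]].
T² = P·diag(25, 4, 36)·P⁻¹ = [[4, 0, 0], [-44, 47, -22], [20, 11, 14]].
The requested entry is -22.

-22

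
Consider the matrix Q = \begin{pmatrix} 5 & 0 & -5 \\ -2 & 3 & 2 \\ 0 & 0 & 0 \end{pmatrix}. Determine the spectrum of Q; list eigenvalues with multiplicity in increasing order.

Characteristic polynomial: p(λ) = λ^3 - 8λ^2 + 15λ = λ(λ - 5)(λ - 3).
Roots (with multiplicity): 0, 3, 5.

0, 3, 5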